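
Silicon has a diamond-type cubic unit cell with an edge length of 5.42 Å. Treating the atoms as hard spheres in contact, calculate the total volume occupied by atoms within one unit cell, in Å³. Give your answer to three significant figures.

In a diamond cubic lattice nearest neighbors lie along the body diagonal with √3·a = 8r, so r = 0.2165a = 1.173 Å.
V_atoms = Z × (4/3)πr³ = 8 × (4/3)π × (1.173)³ = 54.1 Å³.

54.1 Å³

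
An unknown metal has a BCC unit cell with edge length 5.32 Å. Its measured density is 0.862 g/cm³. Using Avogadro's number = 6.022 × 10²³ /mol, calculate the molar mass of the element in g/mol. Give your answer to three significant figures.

A BCC cell has Z = 2 atoms; a = 5.320 × 10^-8 cm.
M = ρ·N_A·a³/Z = 0.862 × 6.022 × 10²³ × 1.506 × 10^-22 / 2 = 39.1 g/mol.

39.1 g/mol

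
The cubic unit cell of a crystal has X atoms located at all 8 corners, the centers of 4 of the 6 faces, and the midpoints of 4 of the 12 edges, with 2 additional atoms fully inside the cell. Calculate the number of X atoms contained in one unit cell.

6

Corner atoms are shared by 8 cells (1/8 each), face atoms by 2 (1/2 each), edge atoms by 4 (1/4 each), interior atoms are unshared.
Net atoms = 8 × 1/8 + 4 × 1/2 + 4 × 1/4 + 2 = 1 + 2 + 1 + 2 = 6.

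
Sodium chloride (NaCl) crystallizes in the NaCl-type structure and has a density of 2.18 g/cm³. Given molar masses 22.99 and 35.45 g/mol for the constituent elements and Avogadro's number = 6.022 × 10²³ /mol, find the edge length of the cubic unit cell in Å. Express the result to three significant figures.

5.63 Å

M(NaCl) = 58.44 g/mol; Z = 4 formula units per cell.
a³ = Z·M/(N_A·ρ) = 4 × 58.44 / (6.022 × 10²³ × 2.18) = 1.781 × 10^-22 cm³, so a = 5.626 × 10^-8 cm = 5.63 Å.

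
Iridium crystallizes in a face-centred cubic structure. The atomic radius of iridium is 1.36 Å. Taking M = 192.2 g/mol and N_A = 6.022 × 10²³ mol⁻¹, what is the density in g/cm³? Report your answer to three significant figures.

In an FCC lattice, atoms touch along the face diagonal, so √2·a = 4r, giving a = 3.847 Å = 3.847 × 10^-8 cm.
With Z = 4, ρ = Z·M/(N_A·a³) = 4 × 192.2 / (6.022 × 10²³ × 5.692 × 10^-23) = 22.43 g/cm³.

22.4 g/cm³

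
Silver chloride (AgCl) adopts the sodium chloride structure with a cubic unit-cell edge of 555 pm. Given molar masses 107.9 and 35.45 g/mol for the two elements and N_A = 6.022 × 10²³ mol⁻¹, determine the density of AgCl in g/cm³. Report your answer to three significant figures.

The sodium chloride structure contains Z = 4 formula units per cell; M(AgCl) = 107.9 + 35.45 = 143.35 g/mol.
a³ = (5.550 × 10^-8 cm)³ = 1.710 × 10^-22 cm³.
ρ = 4 × 143.35 / (6.022 × 10²³ × 1.710 × 10^-22) = 5.570 g/cm³.

5.57 g/cm³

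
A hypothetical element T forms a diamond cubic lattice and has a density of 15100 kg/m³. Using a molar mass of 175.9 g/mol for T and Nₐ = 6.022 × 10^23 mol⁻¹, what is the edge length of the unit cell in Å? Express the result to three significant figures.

With Z = 8 atoms per diamond cubic cell, a³ = Z·M/(N_A·ρ) = 8 × 175.9 / (6.022 × 10²³ × 15.10 g/cm³) = 1.548 × 10^-22 cm³.
a = (1.548 × 10^-22)^(1/3) = 5.369 × 10^-8 cm = 5.37 Å.

5.37 Å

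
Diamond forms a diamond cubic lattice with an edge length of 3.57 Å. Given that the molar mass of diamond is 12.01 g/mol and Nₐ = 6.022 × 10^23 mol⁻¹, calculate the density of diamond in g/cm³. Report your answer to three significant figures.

A diamond cubic unit cell contains Z = 8 atoms.
Cell volume: a³ = (3.57 Å)³ = (3.570 × 10^-8 cm)³ = 4.550 × 10^-23 cm³.
ρ = Z·M/(N_A·a³) = 8 × 12.01 / (6.022 × 10²³ × 4.550 × 10^-23) = 3.507 g/cm³.

3.51 g/cm³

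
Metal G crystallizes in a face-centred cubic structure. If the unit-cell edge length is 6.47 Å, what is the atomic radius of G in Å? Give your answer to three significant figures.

In an FCC lattice, atoms touch along the face diagonal, so √2·a = 4r.
r = √2·a/4 = 1.4142 × 6.47 / 4 = 2.29 Å.

2.29 Å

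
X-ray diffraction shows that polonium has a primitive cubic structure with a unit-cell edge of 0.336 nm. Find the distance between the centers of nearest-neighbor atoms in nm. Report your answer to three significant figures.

In a simple cubic structure, atoms touch along the cell edge, so a = 2r; the nearest-neighbor distance equals 2r = 1.000·a.
d = 1.000 × 0.336 = 0.336 nm.

0.336 nm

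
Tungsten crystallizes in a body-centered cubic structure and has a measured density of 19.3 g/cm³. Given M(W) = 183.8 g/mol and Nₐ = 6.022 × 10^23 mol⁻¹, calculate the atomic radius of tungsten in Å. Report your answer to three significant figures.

1.37 Å

For a BCC cell (Z = 2), a³ = Z·M/(N_A·ρ) = 2 × 183.8 / (6.022 × 10²³ × 19.30) = 3.163 × 10^-23 cm³, so a = 3.162 × 10^-8 cm = 3.162 Å.
Atoms touch along the body diagonal, so √3·a = 4r, so r = 0.4330 × a = 1.37 Å.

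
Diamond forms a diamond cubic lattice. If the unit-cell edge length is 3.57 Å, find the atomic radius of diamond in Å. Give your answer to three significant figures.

0.773 Å

In a diamond cubic lattice, nearest neighbors lie along the body diagonal with √3·a = 8r.
r = √3·a/8 = 1.7321 × 3.57 / 8 = 0.773 Å.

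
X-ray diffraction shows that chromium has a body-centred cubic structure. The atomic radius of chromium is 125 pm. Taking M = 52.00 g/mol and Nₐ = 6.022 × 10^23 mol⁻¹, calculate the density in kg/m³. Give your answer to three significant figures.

7180 kg/m³

In a BCC lattice, atoms touch along the body diagonal, so √3·a = 4r, giving a = 288.7 pm = 2.887 × 10^-8 cm.
With Z = 2, ρ = Z·M/(N_A·a³) = 2 × 52.00 / (6.022 × 10²³ × 2.406 × 10^-23) = 7.179 g/cm³ = 7180 kg/m³.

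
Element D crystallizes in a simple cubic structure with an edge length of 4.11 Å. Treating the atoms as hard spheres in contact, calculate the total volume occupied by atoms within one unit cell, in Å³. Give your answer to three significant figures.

36.4 Å³

In a simple cubic lattice atoms touch along the cell edge, so a = 2r, so r = 0.5000a = 2.055 Å.
V_atoms = Z × (4/3)πr³ = 1 × (4/3)π × (2.055)³ = 36.4 Å³.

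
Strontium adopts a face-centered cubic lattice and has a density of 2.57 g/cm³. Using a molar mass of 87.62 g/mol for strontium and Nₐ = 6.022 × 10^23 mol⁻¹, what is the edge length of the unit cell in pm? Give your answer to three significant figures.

With Z = 4 atoms per FCC cell, a³ = Z·M/(N_A·ρ) = 4 × 87.62 / (6.022 × 10²³ × 2.570 g/cm³) = 2.265 × 10^-22 cm³.
a = (2.265 × 10^-22)^(1/3) = 6.095 × 10^-8 cm = 610 pm.

610 pm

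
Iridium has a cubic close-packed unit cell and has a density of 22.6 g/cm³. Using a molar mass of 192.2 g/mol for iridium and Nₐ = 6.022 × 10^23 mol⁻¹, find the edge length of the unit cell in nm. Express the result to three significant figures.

With Z = 4 atoms per FCC cell, a³ = Z·M/(N_A·ρ) = 4 × 192.2 / (6.022 × 10²³ × 22.60 g/cm³) = 5.649 × 10^-23 cm³.
a = (5.649 × 10^-23)^(1/3) = 3.837 × 10^-8 cm = 0.384 nm.

0.384 nm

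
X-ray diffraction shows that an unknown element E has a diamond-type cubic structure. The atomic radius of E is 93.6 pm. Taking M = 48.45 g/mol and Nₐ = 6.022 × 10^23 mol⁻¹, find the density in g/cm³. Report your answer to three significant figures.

In a diamond cubic lattice, nearest neighbors lie along the body diagonal with √3·a = 8r, giving a = 432.3 pm = 4.323 × 10^-8 cm.
With Z = 8, ρ = Z·M/(N_A·a³) = 8 × 48.45 / (6.022 × 10²³ × 8.080 × 10^-23) = 7.966 g/cm³.

7.97 g/cm³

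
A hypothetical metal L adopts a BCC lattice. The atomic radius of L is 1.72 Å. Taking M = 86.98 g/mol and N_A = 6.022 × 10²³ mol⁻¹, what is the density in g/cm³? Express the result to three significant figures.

4.61 g/cm³

In a BCC lattice, atoms touch along the body diagonal, so √3·a = 4r, giving a = 3.972 Å = 3.972 × 10^-8 cm.
With Z = 2, ρ = Z·M/(N_A·a³) = 2 × 86.98 / (6.022 × 10²³ × 6.267 × 10^-23) = 4.609 g/cm³.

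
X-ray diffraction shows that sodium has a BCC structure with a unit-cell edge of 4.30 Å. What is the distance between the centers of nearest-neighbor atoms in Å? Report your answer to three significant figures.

3.72 Å

In a BCC structure, atoms touch along the body diagonal, so √3·a = 4r; the nearest-neighbor distance equals 2r = 0.8660·a.
d = 0.8660 × 4.30 = 3.72 Å.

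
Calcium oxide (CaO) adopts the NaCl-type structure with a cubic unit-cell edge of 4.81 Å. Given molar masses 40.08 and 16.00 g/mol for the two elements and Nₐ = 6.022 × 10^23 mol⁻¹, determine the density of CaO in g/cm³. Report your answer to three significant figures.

The NaCl-type structure contains Z = 4 formula units per cell; M(CaO) = 40.08 + 16.00 = 56.08 g/mol.
a³ = (4.810 × 10^-8 cm)³ = 1.113 × 10^-22 cm³.
ρ = 4 × 56.08 / (6.022 × 10²³ × 1.113 × 10^-22) = 3.347 g/cm³.

3.35 g/cm³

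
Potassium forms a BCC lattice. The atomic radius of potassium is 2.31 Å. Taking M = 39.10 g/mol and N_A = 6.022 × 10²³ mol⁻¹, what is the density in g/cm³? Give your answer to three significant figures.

In a BCC lattice, atoms touch along the body diagonal, so √3·a = 4r, giving a = 5.335 Å = 5.335 × 10^-8 cm.
With Z = 2, ρ = Z·M/(N_A·a³) = 2 × 39.10 / (6.022 × 10²³ × 1.518 × 10^-22) = 0.8553 g/cm³.

0.855 g/cm³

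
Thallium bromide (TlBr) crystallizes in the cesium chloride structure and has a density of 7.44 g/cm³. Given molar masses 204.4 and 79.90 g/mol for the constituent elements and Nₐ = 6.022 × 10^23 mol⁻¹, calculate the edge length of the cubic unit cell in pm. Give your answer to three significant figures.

M(TlBr) = 284.3 g/mol; Z = 1 formula unit per cell.
a³ = Z·M/(N_A·ρ) = 1 × 284.3 / (6.022 × 10²³ × 7.44) = 6.345 × 10^-23 cm³, so a = 3.989 × 10^-8 cm = 399 pm.

399 pm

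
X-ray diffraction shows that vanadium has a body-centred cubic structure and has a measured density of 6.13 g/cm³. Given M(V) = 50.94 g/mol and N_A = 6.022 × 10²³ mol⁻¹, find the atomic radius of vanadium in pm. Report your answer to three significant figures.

For a BCC cell (Z = 2), a³ = Z·M/(N_A·ρ) = 2 × 50.94 / (6.022 × 10²³ × 6.130) = 2.760 × 10^-23 cm³, so a = 3.022 × 10^-8 cm = 302.2 pm.
Atoms touch along the body diagonal, so √3·a = 4r, so r = 0.4330 × a = 131 pm.

131 pm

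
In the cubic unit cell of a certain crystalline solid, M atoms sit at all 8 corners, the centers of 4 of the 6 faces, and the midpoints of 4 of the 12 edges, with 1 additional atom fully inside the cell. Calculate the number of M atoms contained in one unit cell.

Corner atoms are shared by 8 cells (1/8 each), face atoms by 2 (1/2 each), edge atoms by 4 (1/4 each), interior atoms are unshared.
Net atoms = 8 × 1/8 + 4 × 1/2 + 4 × 1/4 + 1 = 1 + 2 + 1 + 1 = 5.

5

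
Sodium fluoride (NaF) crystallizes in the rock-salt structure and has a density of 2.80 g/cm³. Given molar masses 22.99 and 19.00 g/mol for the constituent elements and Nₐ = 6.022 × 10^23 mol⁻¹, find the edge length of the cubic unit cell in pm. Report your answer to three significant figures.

M(NaF) = 41.99 g/mol; Z = 4 formula units per cell.
a³ = Z·M/(N_A·ρ) = 4 × 41.99 / (6.022 × 10²³ × 2.80) = 9.961 × 10^-23 cm³, so a = 4.636 × 10^-8 cm = 464 pm.

464 pm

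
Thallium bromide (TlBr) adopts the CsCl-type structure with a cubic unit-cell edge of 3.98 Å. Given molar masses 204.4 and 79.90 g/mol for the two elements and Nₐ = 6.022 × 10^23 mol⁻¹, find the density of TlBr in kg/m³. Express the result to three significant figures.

7490 kg/m³

The CsCl-type structure contains Z = 1 formula unit per cell; M(TlBr) = 204.4 + 79.90 = 284.3 g/mol.
a³ = (3.980 × 10^-8 cm)³ = 6.304 × 10^-23 cm³.
ρ = 1 × 284.3 / (6.022 × 10²³ × 6.304 × 10^-23) = 7.488 g/cm³ = 7490 kg/m³.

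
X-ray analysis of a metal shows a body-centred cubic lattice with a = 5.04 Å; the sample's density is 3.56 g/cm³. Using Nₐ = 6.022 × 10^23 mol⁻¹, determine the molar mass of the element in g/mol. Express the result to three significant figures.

137 g/mol

A BCC cell has Z = 2 atoms; a = 5.040 × 10^-8 cm.
M = ρ·N_A·a³/Z = 3.56 × 6.022 × 10²³ × 1.280 × 10^-22 / 2 = 137 g/mol.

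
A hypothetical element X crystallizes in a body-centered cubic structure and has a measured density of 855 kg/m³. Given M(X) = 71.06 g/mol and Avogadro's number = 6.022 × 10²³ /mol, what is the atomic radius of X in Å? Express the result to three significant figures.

2.82 Å

For a BCC cell (Z = 2), a³ = Z·M/(N_A·ρ) = 2 × 71.06 / (6.022 × 10²³ × 0.8550) = 2.760 × 10^-22 cm³, so a = 6.511 × 10^-8 cm = 6.511 Å.
Atoms touch along the body diagonal, so √3·a = 4r, so r = 0.4330 × a = 2.82 Å.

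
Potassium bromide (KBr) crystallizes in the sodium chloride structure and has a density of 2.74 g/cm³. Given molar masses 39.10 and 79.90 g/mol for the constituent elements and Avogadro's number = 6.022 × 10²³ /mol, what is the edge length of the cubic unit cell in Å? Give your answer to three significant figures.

6.61 Å

M(KBr) = 119.0 g/mol; Z = 4 formula units per cell.
a³ = Z·M/(N_A·ρ) = 4 × 119.0 / (6.022 × 10²³ × 2.74) = 2.885 × 10^-22 cm³, so a = 6.608 × 10^-8 cm = 6.61 Å.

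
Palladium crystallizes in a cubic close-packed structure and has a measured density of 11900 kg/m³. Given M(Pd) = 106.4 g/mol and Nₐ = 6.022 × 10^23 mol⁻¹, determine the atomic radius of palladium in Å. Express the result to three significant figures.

For an FCC cell (Z = 4), a³ = Z·M/(N_A·ρ) = 4 × 106.4 / (6.022 × 10²³ × 11.90) = 5.939 × 10^-23 cm³, so a = 3.902 × 10^-8 cm = 3.902 Å.
Atoms touch along the face diagonal, so √2·a = 4r, so r = 0.3536 × a = 1.38 Å.

1.38 Å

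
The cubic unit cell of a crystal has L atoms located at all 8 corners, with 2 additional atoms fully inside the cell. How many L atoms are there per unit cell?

Corner atoms are shared by 8 cells (1/8 each), interior atoms are unshared.
Net atoms = 8 × 1/8 + 2 = 1 + 2 = 3.

3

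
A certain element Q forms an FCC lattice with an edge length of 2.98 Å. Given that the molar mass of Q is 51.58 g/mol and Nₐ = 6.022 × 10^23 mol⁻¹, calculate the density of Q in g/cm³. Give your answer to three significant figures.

12.9 g/cm³

An FCC unit cell contains Z = 4 atoms.
Cell volume: a³ = (2.98 Å)³ = (2.980 × 10^-8 cm)³ = 2.646 × 10^-23 cm³.
ρ = Z·M/(N_A·a³) = 4 × 51.58 / (6.022 × 10²³ × 2.646 × 10^-23) = 12.95 g/cm³.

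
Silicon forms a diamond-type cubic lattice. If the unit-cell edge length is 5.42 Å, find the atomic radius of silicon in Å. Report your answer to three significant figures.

In a diamond cubic lattice, nearest neighbors lie along the body diagonal with √3·a = 8r.
r = √3·a/8 = 1.7321 × 5.42 / 8 = 1.17 Å.

1.17 Å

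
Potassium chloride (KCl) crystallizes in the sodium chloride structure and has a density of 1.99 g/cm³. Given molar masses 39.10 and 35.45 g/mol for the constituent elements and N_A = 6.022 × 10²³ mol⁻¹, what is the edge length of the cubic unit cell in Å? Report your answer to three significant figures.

M(KCl) = 74.55 g/mol; Z = 4 formula units per cell.
a³ = Z·M/(N_A·ρ) = 4 × 74.55 / (6.022 × 10²³ × 1.99) = 2.488 × 10^-22 cm³, so a = 6.290 × 10^-8 cm = 6.29 Å.

6.29 Å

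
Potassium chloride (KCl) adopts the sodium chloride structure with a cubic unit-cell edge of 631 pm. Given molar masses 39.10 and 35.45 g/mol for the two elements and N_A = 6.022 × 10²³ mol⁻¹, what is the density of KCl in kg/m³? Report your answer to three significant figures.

The sodium chloride structure contains Z = 4 formula units per cell; M(KCl) = 39.10 + 35.45 = 74.55 g/mol.
a³ = (6.310 × 10^-8 cm)³ = 2.512 × 10^-22 cm³.
ρ = 4 × 74.55 / (6.022 × 10²³ × 2.512 × 10^-22) = 1.971 g/cm³ = 1970 kg/m³.

1970 kg/m³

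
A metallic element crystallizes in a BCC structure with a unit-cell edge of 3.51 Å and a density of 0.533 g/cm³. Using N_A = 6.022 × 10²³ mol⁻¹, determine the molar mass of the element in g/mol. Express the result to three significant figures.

6.94 g/mol

A BCC cell has Z = 2 atoms; a = 3.510 × 10^-8 cm.
M = ρ·N_A·a³/Z = 0.533 × 6.022 × 10²³ × 4.324 × 10^-23 / 2 = 6.94 g/mol.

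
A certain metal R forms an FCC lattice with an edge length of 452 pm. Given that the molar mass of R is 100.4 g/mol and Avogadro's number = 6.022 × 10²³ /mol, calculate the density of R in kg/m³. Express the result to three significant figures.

7220 kg/m³

An FCC unit cell contains Z = 4 atoms.
Cell volume: a³ = (452 pm)³ = (4.520 × 10^-8 cm)³ = 9.235 × 10^-23 cm³.
ρ = Z·M/(N_A·a³) = 4 × 100.4 / (6.022 × 10²³ × 9.235 × 10^-23) = 7.222 g/cm³ = 7220 kg/m³.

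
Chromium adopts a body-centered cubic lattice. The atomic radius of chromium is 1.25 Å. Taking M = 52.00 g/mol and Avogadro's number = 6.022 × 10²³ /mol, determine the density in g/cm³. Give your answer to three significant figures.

In a BCC lattice, atoms touch along the body diagonal, so √3·a = 4r, giving a = 2.887 Å = 2.887 × 10^-8 cm.
With Z = 2, ρ = Z·M/(N_A·a³) = 2 × 52.00 / (6.022 × 10²³ × 2.406 × 10^-23) = 7.179 g/cm³.

7.18 g/cm³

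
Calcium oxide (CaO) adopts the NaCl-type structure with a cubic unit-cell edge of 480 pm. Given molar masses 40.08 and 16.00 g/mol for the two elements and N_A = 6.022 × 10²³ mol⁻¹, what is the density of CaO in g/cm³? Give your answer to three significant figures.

3.37 g/cm³

The NaCl-type structure contains Z = 4 formula units per cell; M(CaO) = 40.08 + 16.00 = 56.08 g/mol.
a³ = (4.800 × 10^-8 cm)³ = 1.106 × 10^-22 cm³.
ρ = 4 × 56.08 / (6.022 × 10²³ × 1.106 × 10^-22) = 3.368 g/cm³.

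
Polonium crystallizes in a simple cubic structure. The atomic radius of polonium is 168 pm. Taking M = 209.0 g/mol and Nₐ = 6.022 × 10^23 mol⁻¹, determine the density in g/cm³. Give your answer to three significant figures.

9.15 g/cm³

In a simple cubic lattice, atoms touch along the cell edge, so a = 2r, giving a = 336.0 pm = 3.360 × 10^-8 cm.
With Z = 1, ρ = Z·M/(N_A·a³) = 1 × 209.0 / (6.022 × 10²³ × 3.793 × 10^-23) = 9.149 g/cm³.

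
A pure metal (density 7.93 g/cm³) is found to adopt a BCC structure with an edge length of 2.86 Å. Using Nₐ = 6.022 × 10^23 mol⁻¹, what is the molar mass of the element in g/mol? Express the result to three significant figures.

55.9 g/mol

A BCC cell has Z = 2 atoms; a = 2.860 × 10^-8 cm.
M = ρ·N_A·a³/Z = 7.93 × 6.022 × 10²³ × 2.339 × 10^-23 / 2 = 55.9 g/mol.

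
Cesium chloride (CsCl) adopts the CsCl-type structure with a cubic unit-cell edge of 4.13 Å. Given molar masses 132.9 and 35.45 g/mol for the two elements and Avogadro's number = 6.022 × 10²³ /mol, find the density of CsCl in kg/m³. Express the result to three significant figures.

The CsCl-type structure contains Z = 1 formula unit per cell; M(CsCl) = 132.9 + 35.45 = 168.35 g/mol.
a³ = (4.130 × 10^-8 cm)³ = 7.044 × 10^-23 cm³.
ρ = 1 × 168.35 / (6.022 × 10²³ × 7.044 × 10^-23) = 3.968 g/cm³ = 3970 kg/m³.

3970 kg/m³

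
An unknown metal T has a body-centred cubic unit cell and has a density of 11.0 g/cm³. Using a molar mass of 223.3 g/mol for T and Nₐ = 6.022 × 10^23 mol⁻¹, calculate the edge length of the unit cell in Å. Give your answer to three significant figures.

With Z = 2 atoms per BCC cell, a³ = Z·M/(N_A·ρ) = 2 × 223.3 / (6.022 × 10²³ × 11.00 g/cm³) = 6.742 × 10^-23 cm³.
a = (6.742 × 10^-23)^(1/3) = 4.070 × 10^-8 cm = 4.07 Å.

4.07 Å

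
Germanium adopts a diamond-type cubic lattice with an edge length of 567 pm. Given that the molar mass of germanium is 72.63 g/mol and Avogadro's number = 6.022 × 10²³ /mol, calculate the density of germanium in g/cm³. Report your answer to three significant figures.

A diamond cubic unit cell contains Z = 8 atoms.
Cell volume: a³ = (567 pm)³ = (5.670 × 10^-8 cm)³ = 1.823 × 10^-22 cm³.
ρ = Z·M/(N_A·a³) = 8 × 72.63 / (6.022 × 10²³ × 1.823 × 10^-22) = 5.293 g/cm³.

5.29 g/cm³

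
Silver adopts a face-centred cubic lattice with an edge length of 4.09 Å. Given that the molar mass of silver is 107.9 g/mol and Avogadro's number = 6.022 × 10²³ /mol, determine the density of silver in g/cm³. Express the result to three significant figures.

10.5 g/cm³

An FCC unit cell contains Z = 4 atoms.
Cell volume: a³ = (4.09 Å)³ = (4.090 × 10^-8 cm)³ = 6.842 × 10^-23 cm³.
ρ = Z·M/(N_A·a³) = 4 × 107.9 / (6.022 × 10²³ × 6.842 × 10^-23) = 10.48 g/cm³.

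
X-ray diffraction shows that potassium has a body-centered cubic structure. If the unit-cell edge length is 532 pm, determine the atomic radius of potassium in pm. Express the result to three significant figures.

230 pm

In a BCC lattice, atoms touch along the body diagonal, so √3·a = 4r.
r = √3·a/4 = 1.7321 × 532 / 4 = 230 pm.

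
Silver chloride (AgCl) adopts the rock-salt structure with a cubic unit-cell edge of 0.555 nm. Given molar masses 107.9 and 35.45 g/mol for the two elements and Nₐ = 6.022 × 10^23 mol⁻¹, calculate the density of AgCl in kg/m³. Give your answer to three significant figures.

The rock-salt structure contains Z = 4 formula units per cell; M(AgCl) = 107.9 + 35.45 = 143.35 g/mol.
a³ = (5.550 × 10^-8 cm)³ = 1.710 × 10^-22 cm³.
ρ = 4 × 143.35 / (6.022 × 10²³ × 1.710 × 10^-22) = 5.570 g/cm³ = 5570 kg/m³.

5570 kg/m³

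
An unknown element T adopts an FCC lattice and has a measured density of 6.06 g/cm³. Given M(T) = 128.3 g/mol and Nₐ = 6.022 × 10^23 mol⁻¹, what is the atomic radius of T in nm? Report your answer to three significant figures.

0.184 nm

For an FCC cell (Z = 4), a³ = Z·M/(N_A·ρ) = 4 × 128.3 / (6.022 × 10²³ × 6.060) = 1.406 × 10^-22 cm³, so a = 5.200 × 10^-8 cm = 0.5200 nm.
Atoms touch along the face diagonal, so √2·a = 4r, so r = 0.3536 × a = 0.184 nm.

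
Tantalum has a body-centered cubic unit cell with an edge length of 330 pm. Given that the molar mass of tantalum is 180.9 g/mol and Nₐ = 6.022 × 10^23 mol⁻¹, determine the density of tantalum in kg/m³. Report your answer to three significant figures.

16700 kg/m³

A BCC unit cell contains Z = 2 atoms.
Cell volume: a³ = (330 pm)³ = (3.300 × 10^-8 cm)³ = 3.594 × 10^-23 cm³.
ρ = Z·M/(N_A·a³) = 2 × 180.9 / (6.022 × 10²³ × 3.594 × 10^-23) = 16.72 g/cm³ = 16700 kg/m³.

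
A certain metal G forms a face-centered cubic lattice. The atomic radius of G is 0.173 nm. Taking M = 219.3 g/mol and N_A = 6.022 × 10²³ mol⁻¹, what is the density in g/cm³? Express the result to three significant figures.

12.4 g/cm³

In an FCC lattice, atoms touch along the face diagonal, so √2·a = 4r, giving a = 0.4893 nm = 4.893 × 10^-8 cm.
With Z = 4, ρ = Z·M/(N_A·a³) = 4 × 219.3 / (6.022 × 10²³ × 1.172 × 10^-22) = 12.43 g/cm³.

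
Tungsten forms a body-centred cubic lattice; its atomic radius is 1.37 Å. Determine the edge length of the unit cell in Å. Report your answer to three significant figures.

3.16 Å

In a BCC lattice, atoms touch along the body diagonal, so √3·a = 4r.
a = 4r/√3 = 4 × 1.37 / 1.7321 = 3.16 Å.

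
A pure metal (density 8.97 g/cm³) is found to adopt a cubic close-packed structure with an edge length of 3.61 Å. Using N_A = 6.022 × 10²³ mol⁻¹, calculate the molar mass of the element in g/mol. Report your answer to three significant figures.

63.5 g/mol

An FCC cell has Z = 4 atoms; a = 3.610 × 10^-8 cm.
M = ρ·N_A·a³/Z = 8.97 × 6.022 × 10²³ × 4.705 × 10^-23 / 4 = 63.5 g/mol.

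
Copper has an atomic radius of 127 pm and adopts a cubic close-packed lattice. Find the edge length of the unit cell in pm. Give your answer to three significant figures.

359 pm

In an FCC lattice, atoms touch along the face diagonal, so √2·a = 4r.
a = 4r/√2 = 4 × 127 / 1.4142 = 359 pm.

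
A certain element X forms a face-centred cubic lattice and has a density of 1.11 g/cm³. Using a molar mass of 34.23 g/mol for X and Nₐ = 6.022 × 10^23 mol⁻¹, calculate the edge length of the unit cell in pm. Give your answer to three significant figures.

With Z = 4 atoms per FCC cell, a³ = Z·M/(N_A·ρ) = 4 × 34.23 / (6.022 × 10²³ × 1.110 g/cm³) = 2.048 × 10^-22 cm³.
a = (2.048 × 10^-22)^(1/3) = 5.895 × 10^-8 cm = 589 pm.

589 pm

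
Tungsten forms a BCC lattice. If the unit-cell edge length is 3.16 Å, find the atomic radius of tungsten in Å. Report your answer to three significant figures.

1.37 Å

In a BCC lattice, atoms touch along the body diagonal, so √3·a = 4r.
r = √3·a/4 = 1.7321 × 3.16 / 4 = 1.37 Å.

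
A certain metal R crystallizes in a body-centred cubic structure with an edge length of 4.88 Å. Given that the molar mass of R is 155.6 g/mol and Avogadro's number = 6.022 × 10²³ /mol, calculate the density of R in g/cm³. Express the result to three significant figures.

4.45 g/cm³

A BCC unit cell contains Z = 2 atoms.
Cell volume: a³ = (4.88 Å)³ = (4.880 × 10^-8 cm)³ = 1.162 × 10^-22 cm³.
ρ = Z·M/(N_A·a³) = 2 × 155.6 / (6.022 × 10²³ × 1.162 × 10^-22) = 4.447 g/cm³.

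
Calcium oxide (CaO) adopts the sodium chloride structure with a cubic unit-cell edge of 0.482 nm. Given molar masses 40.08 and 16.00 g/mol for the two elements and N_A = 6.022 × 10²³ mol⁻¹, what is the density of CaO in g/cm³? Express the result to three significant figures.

3.33 g/cm³

The sodium chloride structure contains Z = 4 formula units per cell; M(CaO) = 40.08 + 16.00 = 56.08 g/mol.
a³ = (4.820 × 10^-8 cm)³ = 1.120 × 10^-22 cm³.
ρ = 4 × 56.08 / (6.022 × 10²³ × 1.120 × 10^-22) = 3.326 g/cm³.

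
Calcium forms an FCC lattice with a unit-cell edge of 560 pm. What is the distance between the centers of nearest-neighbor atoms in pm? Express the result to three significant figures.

In an FCC structure, atoms touch along the face diagonal, so √2·a = 4r; the nearest-neighbor distance equals 2r = 0.7071·a.
d = 0.7071 × 560 = 396 pm.

396 pm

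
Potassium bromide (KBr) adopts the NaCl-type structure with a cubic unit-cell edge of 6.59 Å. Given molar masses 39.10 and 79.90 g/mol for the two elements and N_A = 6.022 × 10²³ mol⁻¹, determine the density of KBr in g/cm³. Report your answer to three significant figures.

The NaCl-type structure contains Z = 4 formula units per cell; M(KBr) = 39.10 + 79.90 = 119.0 g/mol.
a³ = (6.590 × 10^-8 cm)³ = 2.862 × 10^-22 cm³.
ρ = 4 × 119.0 / (6.022 × 10²³ × 2.862 × 10^-22) = 2.762 g/cm³.

2.76 g/cm³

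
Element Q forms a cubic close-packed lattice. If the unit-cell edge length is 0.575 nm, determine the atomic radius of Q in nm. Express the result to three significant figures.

0.203 nm

In an FCC lattice, atoms touch along the face diagonal, so √2·a = 4r.
r = √2·a/4 = 1.4142 × 0.575 / 4 = 0.203 nm.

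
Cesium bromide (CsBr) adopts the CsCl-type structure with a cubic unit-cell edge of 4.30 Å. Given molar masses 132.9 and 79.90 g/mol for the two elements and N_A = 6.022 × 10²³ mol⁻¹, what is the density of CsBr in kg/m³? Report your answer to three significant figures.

4440 kg/m³

The CsCl-type structure contains Z = 1 formula unit per cell; M(CsBr) = 132.9 + 79.90 = 212.8 g/mol.
a³ = (4.300 × 10^-8 cm)³ = 7.951 × 10^-23 cm³.
ρ = 1 × 212.8 / (6.022 × 10²³ × 7.951 × 10^-23) = 4.445 g/cm³ = 4440 kg/m³.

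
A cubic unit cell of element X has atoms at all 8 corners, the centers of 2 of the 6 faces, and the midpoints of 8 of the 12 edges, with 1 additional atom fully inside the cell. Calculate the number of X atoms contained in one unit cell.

Corner atoms are shared by 8 cells (1/8 each), face atoms by 2 (1/2 each), edge atoms by 4 (1/4 each), interior atoms are unshared.
Net atoms = 8 × 1/8 + 2 × 1/2 + 8 × 1/4 + 1 = 1 + 1 + 2 + 1 = 5.

5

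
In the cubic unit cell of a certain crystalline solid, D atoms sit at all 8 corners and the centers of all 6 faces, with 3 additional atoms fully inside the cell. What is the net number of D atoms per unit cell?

Corner atoms are shared by 8 cells (1/8 each), face atoms by 2 (1/2 each), interior atoms are unshared.
Net atoms = 8 × 1/8 + 6 × 1/2 + 3 = 1 + 3 + 3 = 7.

7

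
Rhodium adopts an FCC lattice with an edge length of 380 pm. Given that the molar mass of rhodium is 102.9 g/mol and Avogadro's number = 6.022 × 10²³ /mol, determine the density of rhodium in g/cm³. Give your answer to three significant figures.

An FCC unit cell contains Z = 4 atoms.
Cell volume: a³ = (380 pm)³ = (3.800 × 10^-8 cm)³ = 5.487 × 10^-23 cm³.
ρ = Z·M/(N_A·a³) = 4 × 102.9 / (6.022 × 10²³ × 5.487 × 10^-23) = 12.46 g/cm³.

12.5 g/cm³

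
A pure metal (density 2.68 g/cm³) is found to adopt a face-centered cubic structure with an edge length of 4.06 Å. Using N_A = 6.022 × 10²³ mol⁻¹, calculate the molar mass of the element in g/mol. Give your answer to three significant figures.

27.0 g/mol

An FCC cell has Z = 4 atoms; a = 4.060 × 10^-8 cm.
M = ρ·N_A·a³/Z = 2.68 × 6.022 × 10²³ × 6.692 × 10^-23 / 4 = 27.0 g/mol.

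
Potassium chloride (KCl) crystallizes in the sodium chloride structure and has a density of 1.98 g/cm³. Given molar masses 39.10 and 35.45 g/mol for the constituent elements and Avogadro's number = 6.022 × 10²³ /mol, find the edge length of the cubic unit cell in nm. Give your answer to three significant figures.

0.630 nm

M(KCl) = 74.55 g/mol; Z = 4 formula units per cell.
a³ = Z·M/(N_A·ρ) = 4 × 74.55 / (6.022 × 10²³ × 1.98) = 2.501 × 10^-22 cm³, so a = 6.300 × 10^-8 cm = 0.630 nm.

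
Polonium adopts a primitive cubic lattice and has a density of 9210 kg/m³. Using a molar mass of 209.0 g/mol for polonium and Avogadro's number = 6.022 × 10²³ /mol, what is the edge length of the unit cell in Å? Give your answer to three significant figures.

3.35 Å

With Z = 1 atom per simple cubic cell, a³ = Z·M/(N_A·ρ) = 1 × 209.0 / (6.022 × 10²³ × 9.210 g/cm³) = 3.768 × 10^-23 cm³.
a = (3.768 × 10^-23)^(1/3) = 3.353 × 10^-8 cm = 3.35 Å.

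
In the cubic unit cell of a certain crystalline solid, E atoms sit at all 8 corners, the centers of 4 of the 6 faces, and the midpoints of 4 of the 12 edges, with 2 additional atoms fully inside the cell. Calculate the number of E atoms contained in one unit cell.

Corner atoms are shared by 8 cells (1/8 each), face atoms by 2 (1/2 each), edge atoms by 4 (1/4 each), interior atoms are unshared.
Net atoms = 8 × 1/8 + 4 × 1/2 + 4 × 1/4 + 2 = 1 + 2 + 1 + 2 = 6.

6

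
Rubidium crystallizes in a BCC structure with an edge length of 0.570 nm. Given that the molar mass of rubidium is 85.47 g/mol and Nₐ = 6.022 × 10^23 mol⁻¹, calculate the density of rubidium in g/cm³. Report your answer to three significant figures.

A BCC unit cell contains Z = 2 atoms.
Cell volume: a³ = (0.570 nm)³ = (5.700 × 10^-8 cm)³ = 1.852 × 10^-22 cm³.
ρ = Z·M/(N_A·a³) = 2 × 85.47 / (6.022 × 10²³ × 1.852 × 10^-22) = 1.533 g/cm³.

1.53 g/cm³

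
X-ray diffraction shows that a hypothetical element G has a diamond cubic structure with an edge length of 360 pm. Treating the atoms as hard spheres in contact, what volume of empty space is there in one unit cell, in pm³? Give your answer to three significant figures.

3.08 × 10^7 pm³

In a diamond cubic lattice nearest neighbors lie along the body diagonal with √3·a = 8r, so r = 0.2165a = 77.94 pm.
V_cell = a³ = 4.666 × 10^7 pm³; V_atoms = 8 × (4/3)πr³ = 1.587 × 10^7 pm³.
Empty space = 4.666 × 10^7 − 1.587 × 10^7 = 3.08 × 10^7 pm³.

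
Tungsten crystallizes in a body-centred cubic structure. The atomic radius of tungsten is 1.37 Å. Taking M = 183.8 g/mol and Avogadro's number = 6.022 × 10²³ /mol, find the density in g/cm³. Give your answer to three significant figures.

19.3 g/cm³

In a BCC lattice, atoms touch along the body diagonal, so √3·a = 4r, giving a = 3.164 Å = 3.164 × 10^-8 cm.
With Z = 2, ρ = Z·M/(N_A·a³) = 2 × 183.8 / (6.022 × 10²³ × 3.167 × 10^-23) = 19.27 g/cm³.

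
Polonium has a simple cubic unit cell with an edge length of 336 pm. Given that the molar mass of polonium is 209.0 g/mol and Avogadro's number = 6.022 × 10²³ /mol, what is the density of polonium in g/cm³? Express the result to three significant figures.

A simple cubic unit cell contains Z = 1 atom.
Cell volume: a³ = (336 pm)³ = (3.360 × 10^-8 cm)³ = 3.793 × 10^-23 cm³.
ρ = Z·M/(N_A·a³) = 1 × 209.0 / (6.022 × 10²³ × 3.793 × 10^-23) = 9.149 g/cm³.

9.15 g/cm³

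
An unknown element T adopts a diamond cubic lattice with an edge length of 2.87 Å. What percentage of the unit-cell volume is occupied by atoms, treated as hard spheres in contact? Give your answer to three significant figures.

In a diamond cubic lattice nearest neighbors lie along the body diagonal with √3·a = 8r, so r = 0.2165a = 0.6214 Å.
Packing fraction = Z·(4/3)πr³ / a³ = 8 × (4/3)π × (0.6214)³ / (2.87)³ = 0.3401 = 34.0%.

34.0%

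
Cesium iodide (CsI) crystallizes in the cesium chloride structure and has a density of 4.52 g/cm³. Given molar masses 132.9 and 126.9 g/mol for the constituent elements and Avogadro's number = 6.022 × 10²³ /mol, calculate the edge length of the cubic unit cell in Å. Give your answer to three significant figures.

M(CsI) = 259.8 g/mol; Z = 1 formula unit per cell.
a³ = Z·M/(N_A·ρ) = 1 × 259.8 / (6.022 × 10²³ × 4.52) = 9.545 × 10^-23 cm³, so a = 4.570 × 10^-8 cm = 4.57 Å.

4.57 Å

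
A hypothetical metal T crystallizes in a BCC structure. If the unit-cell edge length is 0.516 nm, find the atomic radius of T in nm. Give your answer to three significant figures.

0.223 nm

In a BCC lattice, atoms touch along the body diagonal, so √3·a = 4r.
r = √3·a/4 = 1.7321 × 0.516 / 4 = 0.223 nm.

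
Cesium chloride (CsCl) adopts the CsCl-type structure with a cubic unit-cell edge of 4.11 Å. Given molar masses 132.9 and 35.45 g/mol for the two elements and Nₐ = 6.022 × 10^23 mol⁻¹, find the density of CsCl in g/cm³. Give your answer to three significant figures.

The CsCl-type structure contains Z = 1 formula unit per cell; M(CsCl) = 132.9 + 35.45 = 168.35 g/mol.
a³ = (4.110 × 10^-8 cm)³ = 6.943 × 10^-23 cm³.
ρ = 1 × 168.35 / (6.022 × 10²³ × 6.943 × 10^-23) = 4.027 g/cm³.

4.03 g/cm³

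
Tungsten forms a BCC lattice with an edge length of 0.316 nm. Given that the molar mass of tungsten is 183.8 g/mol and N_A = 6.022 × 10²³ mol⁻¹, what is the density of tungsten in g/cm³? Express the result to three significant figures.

A BCC unit cell contains Z = 2 atoms.
Cell volume: a³ = (0.316 nm)³ = (3.160 × 10^-8 cm)³ = 3.155 × 10^-23 cm³.
ρ = Z·M/(N_A·a³) = 2 × 183.8 / (6.022 × 10²³ × 3.155 × 10^-23) = 19.35 g/cm³.

19.3 g/cm³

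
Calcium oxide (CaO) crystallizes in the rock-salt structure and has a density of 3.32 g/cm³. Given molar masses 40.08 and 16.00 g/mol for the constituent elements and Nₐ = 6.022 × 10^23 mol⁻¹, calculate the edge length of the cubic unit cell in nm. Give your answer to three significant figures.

0.482 nm

M(CaO) = 56.08 g/mol; Z = 4 formula units per cell.
a³ = Z·M/(N_A·ρ) = 4 × 56.08 / (6.022 × 10²³ × 3.32) = 1.122 × 10^-22 cm³, so a = 4.823 × 10^-8 cm = 0.482 nm.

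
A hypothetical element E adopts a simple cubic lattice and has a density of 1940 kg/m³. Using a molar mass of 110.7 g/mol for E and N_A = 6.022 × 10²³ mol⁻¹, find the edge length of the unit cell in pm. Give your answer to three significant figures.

456 pm

With Z = 1 atom per simple cubic cell, a³ = Z·M/(N_A·ρ) = 1 × 110.7 / (6.022 × 10²³ × 1.940 g/cm³) = 9.476 × 10^-23 cm³.
a = (9.476 × 10^-23)^(1/3) = 4.559 × 10^-8 cm = 456 pm.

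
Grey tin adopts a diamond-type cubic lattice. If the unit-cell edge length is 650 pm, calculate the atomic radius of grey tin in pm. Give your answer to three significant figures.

In a diamond cubic lattice, nearest neighbors lie along the body diagonal with √3·a = 8r.
r = √3·a/8 = 1.7321 × 650 / 8 = 141 pm.

141 pm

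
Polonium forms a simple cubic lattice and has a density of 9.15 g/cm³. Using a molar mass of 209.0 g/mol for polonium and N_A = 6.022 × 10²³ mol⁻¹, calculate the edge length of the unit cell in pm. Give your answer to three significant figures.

With Z = 1 atom per simple cubic cell, a³ = Z·M/(N_A·ρ) = 1 × 209.0 / (6.022 × 10²³ × 9.150 g/cm³) = 3.793 × 10^-23 cm³.
a = (3.793 × 10^-23)^(1/3) = 3.360 × 10^-8 cm = 336 pm.

336 pm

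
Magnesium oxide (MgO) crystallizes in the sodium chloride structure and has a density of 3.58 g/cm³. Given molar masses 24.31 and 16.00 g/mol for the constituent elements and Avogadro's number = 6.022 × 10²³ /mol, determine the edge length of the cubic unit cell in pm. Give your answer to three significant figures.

421 pm

M(MgO) = 40.31 g/mol; Z = 4 formula units per cell.
a³ = Z·M/(N_A·ρ) = 4 × 40.31 / (6.022 × 10²³ × 3.58) = 7.479 × 10^-23 cm³, so a = 4.213 × 10^-8 cm = 421 pm.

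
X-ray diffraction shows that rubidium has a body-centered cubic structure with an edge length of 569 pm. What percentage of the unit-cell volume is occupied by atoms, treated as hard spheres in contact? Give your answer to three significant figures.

68.0%

In a BCC lattice atoms touch along the body diagonal, so √3·a = 4r, so r = 0.4330a = 246.4 pm.
Packing fraction = Z·(4/3)πr³ / a³ = 2 × (4/3)π × (246.4)³ / (569)³ = 0.6802 = 68.0%.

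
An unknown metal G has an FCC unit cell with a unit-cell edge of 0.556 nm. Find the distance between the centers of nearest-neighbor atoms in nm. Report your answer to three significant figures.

0.393 nm

In an FCC structure, atoms touch along the face diagonal, so √2·a = 4r; the nearest-neighbor distance equals 2r = 0.7071·a.
d = 0.7071 × 0.556 = 0.393 nm.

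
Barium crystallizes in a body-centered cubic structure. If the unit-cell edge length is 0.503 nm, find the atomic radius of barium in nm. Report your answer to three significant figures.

0.218 nm

In a BCC lattice, atoms touch along the body diagonal, so √3·a = 4r.
r = √3·a/4 = 1.7321 × 0.503 / 4 = 0.218 nm.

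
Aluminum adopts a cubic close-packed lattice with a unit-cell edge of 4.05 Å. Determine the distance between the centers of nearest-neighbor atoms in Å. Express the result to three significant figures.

In an FCC structure, atoms touch along the face diagonal, so √2·a = 4r; the nearest-neighbor distance equals 2r = 0.7071·a.
d = 0.7071 × 4.05 = 2.86 Å.

2.86 Å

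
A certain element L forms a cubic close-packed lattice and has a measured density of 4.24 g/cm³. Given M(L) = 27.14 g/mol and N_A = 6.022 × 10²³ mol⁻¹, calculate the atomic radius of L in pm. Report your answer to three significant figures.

For an FCC cell (Z = 4), a³ = Z·M/(N_A·ρ) = 4 × 27.14 / (6.022 × 10²³ × 4.240) = 4.252 × 10^-23 cm³, so a = 3.490 × 10^-8 cm = 349.0 pm.
Atoms touch along the face diagonal, so √2·a = 4r, so r = 0.3536 × a = 123 pm.

123 pm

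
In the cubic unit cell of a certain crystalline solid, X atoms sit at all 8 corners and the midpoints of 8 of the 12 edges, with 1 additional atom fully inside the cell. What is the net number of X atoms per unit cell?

Corner atoms are shared by 8 cells (1/8 each), edge atoms by 4 (1/4 each), interior atoms are unshared.
Net atoms = 8 × 1/8 + 8 × 1/4 + 1 = 1 + 2 + 1 = 4.

4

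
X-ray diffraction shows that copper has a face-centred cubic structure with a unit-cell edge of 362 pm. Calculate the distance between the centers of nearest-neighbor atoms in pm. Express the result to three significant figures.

In an FCC structure, atoms touch along the face diagonal, so √2·a = 4r; the nearest-neighbor distance equals 2r = 0.7071·a.
d = 0.7071 × 362 = 256 pm.

256 pm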